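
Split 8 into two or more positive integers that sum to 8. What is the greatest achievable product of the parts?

Let m[k] be the best product for length k (with at least one cut). For each first piece i, the rest contributes max(k−i, m[k−i]).
m[2] = 1·max(1,0) = 1·1 = 1
m[3] = max(1·2, 2·1) = 2
m[4] = max(1·3, 2·2, 3·1) = 4
m[5] = max(1·4, 2·3, 3·2, 4·1) = 6
m[6] = max(1·6, 2·4, 3·3, 4·2, 5·1) = 9
m[7] = max(1·9, 2·6, 3·4, 4·3, 5·2, 6·1) = 12
m[8] = max(1·12, 2·9, 3·6, …, 6·2, 7·1) = 18
One optimal split: 3 + 3 + 2; product 3·3·2 = 18.

18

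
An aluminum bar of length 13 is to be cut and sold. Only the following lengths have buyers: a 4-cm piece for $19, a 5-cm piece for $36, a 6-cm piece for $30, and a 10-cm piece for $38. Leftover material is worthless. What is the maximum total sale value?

Consider every possible first cut. r[k] is the best of p[i]+r[k−i] over all sellable i≤k.
r[1] = 0
r[2] = 0
r[3] = 0
r[4] = 19
r[5] = max(19+0, 36+0) = 36
r[6] = max(19+0, 36+0, 30+0) = 36
r[7] = max(19+0, 36+0, 30+0) = 36
r[8] = max(19+19, 36+0, 30+0) = 38
r[9] = max(19+36, 36+19, 30+0) = 55
r[10] = max(19+36, 36+36, 30+19, 38+0) = 72
r[11] = max(19+36, 36+36, 30+36, 38+0) = 72
r[12] = max(19+38, 36+36, 30+36, 38+0) = 72
r[13] = max(19+55, 36+38, 30+36, 38+0) = 74
One optimal cutting: 5 + 4 + 4 → $74.

74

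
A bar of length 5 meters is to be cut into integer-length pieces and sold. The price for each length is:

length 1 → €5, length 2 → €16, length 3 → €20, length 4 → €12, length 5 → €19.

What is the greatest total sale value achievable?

Build r[k] bottom-up: r[k] = max over allowed piece i of (p[i] + r[k−i]).
r[1] = 5
r[2] = 16
r[3] = 21  (first piece 1, then r[2]=16)
r[4] = 32  (first piece 2, then r[2]=16)
r[5] = 37  (first piece 1, then r[4]=32)
One optimal cutting: 2 + 2 + 1 → €16 + €16 + €5 = €37.

37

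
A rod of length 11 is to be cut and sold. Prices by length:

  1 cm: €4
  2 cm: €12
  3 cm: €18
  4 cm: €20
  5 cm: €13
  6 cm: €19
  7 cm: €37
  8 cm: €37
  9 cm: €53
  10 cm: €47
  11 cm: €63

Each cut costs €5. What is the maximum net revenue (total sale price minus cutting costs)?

Build v[k] bottom-up: v[k] = max over allowed piece i of (p[i] + v[k−i]) − 5 per cut.
v[1] = 4
v[2] = 12
v[3] = 18
v[4] = 20
v[5] = 25  (first piece 2, then v[3]=18)
v[6] = 31  (first piece 3, then v[3]=18)
v[7] = 37
v[8] = 38  (first piece 2, then v[6]=31)
v[9] = 53
v[10] = 52  (first piece 1, then v[9]=53)
v[11] = 63
Best is to make no cuts and sell whole for €63.

63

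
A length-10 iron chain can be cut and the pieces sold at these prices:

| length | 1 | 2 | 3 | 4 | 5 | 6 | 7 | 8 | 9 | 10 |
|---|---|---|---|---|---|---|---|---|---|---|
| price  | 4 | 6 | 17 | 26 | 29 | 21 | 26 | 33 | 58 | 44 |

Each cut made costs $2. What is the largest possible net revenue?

60

Let v[k] be the best obtainable value from length k. For each k, try every first piece i and keep the best of price[i] + v[k−i] minus the 2 cut fee when i<k.
v[1] = 4
v[2] = 6  (first piece 1, then v[1]=4)
v[3] = 17
v[4] = 26
v[5] = 29
v[6] = 32  (first piece 3, then v[3]=17)
v[7] = 41  (first piece 3, then v[4]=26)
v[8] = 50  (first piece 4, then v[4]=26)
v[9] = 58
v[10] = 60  (first piece 1, then v[9]=58)
One optimal plan: pieces 9 + 1 (1 cut) → $62 − $2 = $60.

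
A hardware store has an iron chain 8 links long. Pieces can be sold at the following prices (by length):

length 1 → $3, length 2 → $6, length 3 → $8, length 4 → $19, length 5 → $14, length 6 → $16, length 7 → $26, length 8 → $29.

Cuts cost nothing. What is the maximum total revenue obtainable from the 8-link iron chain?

Consider every possible first cut. v[k] is the best of p[i]+v[k−i] over all sellable i≤k.
v[1] = 3
v[2] = 6  (first piece 1, then v[1]=3)
v[3] = 9  (first piece 1, then v[2]=6)
v[4] = 19
v[5] = 22  (first piece 1, then v[4]=19)
v[6] = 25  (first piece 1, then v[5]=22)
v[7] = 28  (first piece 1, then v[6]=25)
v[8] = 38  (first piece 4, then v[4]=19)
One optimal cutting: 4 + 4 → $19 + $19 = $38.

38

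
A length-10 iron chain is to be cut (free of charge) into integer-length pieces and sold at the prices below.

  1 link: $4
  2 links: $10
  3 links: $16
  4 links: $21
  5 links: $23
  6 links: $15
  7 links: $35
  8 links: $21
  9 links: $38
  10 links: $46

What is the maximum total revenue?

53

Consider every possible first cut. r[k] is the best of p[i]+r[k−i] over all sellable i≤k.
r[1] = 4
r[2] = 10
r[3] = 16
r[4] = 21
r[5] = 26  (first piece 2, then r[3]=16)
r[6] = 32  (first piece 3, then r[3]=16)
r[7] = 37  (first piece 3, then r[4]=21)
r[8] = 42  (first piece 2, then r[6]=32)
r[9] = 48  (first piece 3, then r[6]=32)
r[10] = 53  (first piece 3, then r[7]=37)
One optimal cutting: 4 + 3 + 3 → $21 + $16 + $16 = $53.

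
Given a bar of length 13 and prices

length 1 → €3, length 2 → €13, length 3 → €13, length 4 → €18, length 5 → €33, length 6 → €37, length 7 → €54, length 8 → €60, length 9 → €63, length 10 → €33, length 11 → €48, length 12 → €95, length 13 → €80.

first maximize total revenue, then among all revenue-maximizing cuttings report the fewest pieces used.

2

Build r[k] bottom-up: r[k] = max over allowed piece i of (p[i] + r[k−i]).
r[1] = 3
r[2] = max(3+3, 13+0) = 13
r[3] = max(3+13, 13+3, 13+0) = 16
r[4] = max(3+16, 13+13, 13+3, 18+0) = 26
r[5] = max(3+26, 13+16, 13+13, 18+3, 33+0) = 33
r[6] = max(3+33, 13+26, 13+16, 18+13, 33+3, 37+0) = 39
r[7] = max(3+39, 13+33, 13+26, …, 37+3, 54+0) = 54
r[8] = max(3+54, 13+39, 13+33, …, 54+3, 60+0) = 60
r[9] = max(3+60, 13+54, 13+39, …, 60+3, 63+0) = 67
r[10] = max(3+67, 13+60, 13+54, …, 63+3, 33+0) = 73
r[11] = max(3+73, 13+67, 13+60, …, 33+3, 48+0) = 80
r[12] = max(3+80, 13+73, 13+67, …, 48+3, 95+0) = 95
r[13] = max(3+95, 13+80, 13+73, …, 95+3, 80+0) = 98
Maximum revenue is €98.
Now minimize piece count subject to staying optimal: for each k, pieces[k] = 1 + min over i with p[i]+r[k−i]=r[k] of pieces[k−i].
pieces[10] = 2
pieces[11] = 3
pieces[12] = 1
pieces[13] = 2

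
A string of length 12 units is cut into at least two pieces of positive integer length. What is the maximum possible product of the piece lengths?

Define P[k] = max over 1≤i<k of i · max(k−i, P[k−i]); the inner max lets the remainder stay uncut if that's better.
Small cases: P[2]=1, P[3]=2, P[4]=4, P[5]=6.
P[6] = 3*max(3,2) = 3*3 = 9
P[7] = 2*max(5,6) = 2*6 = 12
P[8] = 2*max(6,9) = 2*9 = 18
P[9] = 3*max(6,9) = 3*9 = 27
P[10] = 2*max(8,18) = 2*18 = 36
P[11] = 2*max(9,27) = 2*27 = 54
P[12] = 3*max(9,27) = 3*27 = 81
One optimal split: 3 + 3 + 3 + 3; product 3*3*3*3 = 81.

81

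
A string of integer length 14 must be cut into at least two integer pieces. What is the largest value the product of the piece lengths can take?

162

Fill prod[k] for k=2..14: at each k try every first piece i and multiply by the better of (k−i) uncut or prod[k−i].
prod[2] = 1·max(1,0) = 1·1 = 1
prod[3] = max(1·2, 2·1) = 2
prod[4] = max(1·3, 2·2, 3·1) = 4
prod[5] = max(1·4, 2·3, 3·2, 4·1) = 6
prod[6] = max(1·6, 2·4, 3·3, 4·2, 5·1) = 9
prod[7] = max(1·9, 2·6, 3·4, 4·3, 5·2, 6·1) = 12
prod[8] = max(1·12, 2·9, 3·6, …, 6·2, 7·1) = 18
prod[9] = max(1·18, 2·12, 3·9, …, 7·2, 8·1) = 27
prod[10] = max(1·27, 2·18, 3·12, …, 8·2, 9·1) = 36
prod[11] = max(1·36, 2·27, 3·18, …, 9·2, 10·1) = 54
prod[12] = max(1·54, 2·36, 3·27, …, 10·2, 11·1) = 81
prod[13] = max(1·81, 2·54, 3·36, …, 11·2, 12·1) = 108
prod[14] = max(1·108, 2·81, 3·54, …, 12·2, 13·1) = 162
One optimal split: 3 + 3 + 3 + 3 + 2; product 3·3·3·3·2 = 162.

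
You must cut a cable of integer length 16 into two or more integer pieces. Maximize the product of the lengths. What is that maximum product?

Let g[k] be the best product for length k (with at least one cut). For each first piece i, the rest contributes max(k−i, g[k−i]).
Small cases: g[2]=1, g[3]=2, g[4]=4, g[5]=6, g[6]=9, g[7]=12, g[8]=18, g[9]=27, g[10]=36, g[11]=54.
g[12] = max(1·54, 2·36, 3·27, …, 10·2, 11·1) = 81
g[13] = max(1·81, 2·54, 3·36, …, 11·2, 12·1) = 108
g[14] = max(1·108, 2·81, 3·54, …, 12·2, 13·1) = 162
g[15] = max(1·162, 2·108, 3·81, …, 13·2, 14·1) = 243
g[16] = max(1·243, 2·162, 3·108, …, 14·2, 15·1) = 324
One optimal split: 3 + 3 + 3 + 3 + 2 + 2; product 3·3·3·3·2·2 = 324.

324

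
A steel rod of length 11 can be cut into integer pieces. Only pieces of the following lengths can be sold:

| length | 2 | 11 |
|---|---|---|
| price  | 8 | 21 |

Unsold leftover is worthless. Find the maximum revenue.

Let best[k] be the best obtainable value from length k. For each k, try every first piece i and keep the best of price[i] + best[k−i].
best[1] = 0
best[2] = 8
best[3] = 8
best[4] = 16  (first piece 2, then best[2]=8)
best[5] = 16
best[6] = 24  (first piece 2, then best[4]=16)
best[7] = 24
best[8] = 32  (first piece 2, then best[6]=24)
best[9] = 32
best[10] = 40  (first piece 2, then best[8]=32)
best[11] = 40
One optimal cutting: pieces 2 + 2 + 2 + 2 + 2 with 1 unit of scrap → $40.

40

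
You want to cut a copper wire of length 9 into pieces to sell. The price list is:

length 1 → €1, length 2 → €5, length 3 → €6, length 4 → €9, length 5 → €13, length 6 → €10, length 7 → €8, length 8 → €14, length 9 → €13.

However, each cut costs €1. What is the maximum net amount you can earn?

21

Build net[k] bottom-up: net[k] = max over allowed piece i of (p[i] + net[k−i]) − 1 per cut.
net[1] = 1
net[2] = max(1+1-1, 5+0) = 5
net[3] = max(1+5-1, 5+1-1, 6+0) = 6
net[4] = max(1+6-1, 5+5-1, 6+1-1, 9+0) = 9
net[5] = max(1+9-1, 5+6-1, 6+5-1, 9+1-1, 13+0) = 13
net[6] = max(1+13-1, 5+9-1, 6+6-1, 9+5-1, 13+1-1, 10+0) = 13
net[7] = max(1+13-1, 5+13-1, 6+9-1, …, 10+1-1, 8+0) = 17
net[8] = max(1+17-1, 5+13-1, 6+13-1, …, 8+1-1, 14+0) = 18
net[9] = max(1+18-1, 5+17-1, 6+13-1, …, 14+1-1, 13+0) = 21
One optimal plan: pieces 5 + 2 + 2 (2 cuts) → €23 − €2 = €21.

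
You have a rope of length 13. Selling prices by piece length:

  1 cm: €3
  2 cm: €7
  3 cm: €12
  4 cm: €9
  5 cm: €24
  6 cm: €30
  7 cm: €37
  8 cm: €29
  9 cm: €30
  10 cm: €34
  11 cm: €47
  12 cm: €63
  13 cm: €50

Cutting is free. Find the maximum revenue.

67

Let r[k] be the best obtainable value from length k. For each k, try every first piece i and keep the best of price[i] + r[k−i].
r[1] = 3
r[2] = max(3+3, 7+0) = 7
r[3] = max(3+7, 7+3, 12+0) = 12
r[4] = max(3+12, 7+7, 12+3, 9+0) = 15
r[5] = max(3+15, 7+12, 12+7, 9+3, 24+0) = 24
r[6] = max(3+24, 7+15, 12+12, 9+7, 24+3, 30+0) = 30
r[7] = max(3+30, 7+24, 12+15, …, 30+3, 37+0) = 37
r[8] = max(3+37, 7+30, 12+24, …, 37+3, 29+0) = 40
r[9] = max(3+40, 7+37, 12+30, …, 29+3, 30+0) = 44
r[10] = max(3+44, 7+40, 12+37, …, 30+3, 34+0) = 49
r[11] = max(3+49, 7+44, 12+40, …, 34+3, 47+0) = 54
r[12] = max(3+54, 7+49, 12+44, …, 47+3, 63+0) = 63
r[13] = max(3+63, 7+54, 12+49, …, 63+3, 50+0) = 67
One optimal cutting: 7 + 6 → €37 + €30 = €67.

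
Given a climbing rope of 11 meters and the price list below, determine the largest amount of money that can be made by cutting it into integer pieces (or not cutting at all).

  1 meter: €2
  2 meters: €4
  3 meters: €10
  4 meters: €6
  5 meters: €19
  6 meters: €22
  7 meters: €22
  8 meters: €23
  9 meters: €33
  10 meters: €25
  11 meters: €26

Let best[k] be the best obtainable value from length k. For each k, try every first piece i and keep the best of price[i] + best[k−i].
best[1] = 2
best[2] = 4  (first piece 1, then best[1]=2)
best[3] = 10
best[4] = 12  (first piece 1, then best[3]=10)
best[5] = 19
best[6] = 22
best[7] = 24  (first piece 1, then best[6]=22)
best[8] = 29  (first piece 3, then best[5]=19)
best[9] = 33
best[10] = 38  (first piece 5, then best[5]=19)
best[11] = 41  (first piece 5, then best[6]=22)
One optimal cutting: 6 + 5 → €22 + €19 = €41.

41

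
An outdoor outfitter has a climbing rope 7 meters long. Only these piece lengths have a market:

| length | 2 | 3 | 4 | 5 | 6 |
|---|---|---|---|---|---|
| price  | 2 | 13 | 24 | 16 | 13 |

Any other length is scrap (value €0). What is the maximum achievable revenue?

Build r[k] bottom-up: r[k] = max over allowed piece i of (p[i] + r[k−i]).
r[1] = 0
r[2] = 2
r[3] = max(2+0, 13+0) = 13
r[4] = max(2+2, 13+0, 24+0) = 24
r[5] = max(2+13, 13+2, 24+0, 16+0) = 24
r[6] = max(2+24, 13+13, 24+2, 16+0, 13+0) = 26
r[7] = max(2+24, 13+24, 24+13, 16+2, 13+0) = 37
One optimal cutting: 4 + 3 → €37.

37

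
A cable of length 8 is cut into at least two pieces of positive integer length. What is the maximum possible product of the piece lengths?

Define P[k] = max over 1≤i<k of i · max(k−i, P[k−i]); the inner max lets the remainder stay uncut if that's better.
P[2] = 1×max(1,0) = 1×1 = 1
P[3] = 1×max(2,1) = 1×2 = 2
P[4] = 2×max(2,1) = 2×2 = 4
P[5] = 2×max(3,2) = 2×3 = 6
P[6] = 3×max(3,2) = 3×3 = 9
P[7] = 2×max(5,6) = 2×6 = 12
P[8] = 2×max(6,9) = 2×9 = 18
One optimal split: 3 + 3 + 2; product 3×3×2 = 18.

18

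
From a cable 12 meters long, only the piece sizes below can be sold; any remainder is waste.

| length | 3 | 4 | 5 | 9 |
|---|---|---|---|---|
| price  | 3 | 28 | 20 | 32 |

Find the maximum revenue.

Consider every possible first cut. f[k] is the best of p[i]+f[k−i] over all sellable i≤k.
f[1] = 0
f[2] = 0
f[3] = 3
f[4] = max(3+0, 28+0) = 28
f[5] = max(3+0, 28+0, 20+0) = 28
f[6] = max(3+3, 28+0, 20+0) = 28
f[7] = max(3+28, 28+3, 20+0) = 31
f[8] = max(3+28, 28+28, 20+3) = 56
f[9] = max(3+28, 28+28, 20+28, 32+0) = 56
f[10] = max(3+31, 28+28, 20+28, 32+0) = 56
f[11] = max(3+56, 28+31, 20+28, 32+0) = 59
f[12] = max(3+56, 28+56, 20+31, 32+3) = 84
One optimal cutting: 4 + 4 + 4 → 84.

84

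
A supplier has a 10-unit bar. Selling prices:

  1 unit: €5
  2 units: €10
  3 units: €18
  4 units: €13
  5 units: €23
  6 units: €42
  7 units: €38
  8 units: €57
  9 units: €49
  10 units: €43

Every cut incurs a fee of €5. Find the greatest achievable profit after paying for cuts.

Build r[k] bottom-up: r[k] = max over allowed piece i of (p[i] + r[k−i]) − 5 per cut.
r[1] = 5
r[2] = max(5+5-5, 10+0) = 10
r[3] = max(5+10-5, 10+5-5, 18+0) = 18
r[4] = max(5+18-5, 10+10-5, 18+5-5, 13+0) = 18
r[5] = max(5+18-5, 10+18-5, 18+10-5, 13+5-5, 23+0) = 23
r[6] = max(5+23-5, 10+18-5, 18+18-5, 13+10-5, 23+5-5, 42+0) = 42
r[7] = max(5+42-5, 10+23-5, 18+18-5, …, 42+5-5, 38+0) = 42
r[8] = max(5+42-5, 10+42-5, 18+23-5, …, 38+5-5, 57+0) = 57
r[9] = max(5+57-5, 10+42-5, 18+42-5, …, 57+5-5, 49+0) = 57
r[10] = max(5+57-5, 10+57-5, 18+42-5, …, 49+5-5, 43+0) = 62
One optimal plan: pieces 8 + 2 (1 cut) → €67 − €5 = €62.

62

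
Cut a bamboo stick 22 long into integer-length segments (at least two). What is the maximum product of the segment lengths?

2916

Let g[k] be the best product for length k (with at least one cut). For each first piece i, the rest contributes max(k−i, g[k−i]).
g[2] = 1*max(1,0) = 1*1 = 1
g[3] = max(1*2, 2*1) = 2
g[4] = max(1*3, 2*2, 3*1) = 4
g[5] = max(1*4, 2*3, 3*2, 4*1) = 6
g[6] = max(1*6, 2*4, 3*3, 4*2, 5*1) = 9
g[7] = max(1*9, 2*6, 3*4, 4*3, 5*2, 6*1) = 12
g[8] = max(1*12, 2*9, 3*6, …, 6*2, 7*1) = 18
g[9] = max(1*18, 2*12, 3*9, …, 7*2, 8*1) = 27
g[10] = max(1*27, 2*18, 3*12, …, 8*2, 9*1) = 36
g[11] = max(1*36, 2*27, 3*18, …, 9*2, 10*1) = 54
g[12] = max(1*54, 2*36, 3*27, …, 10*2, 11*1) = 81
g[13] = max(1*81, 2*54, 3*36, …, 11*2, 12*1) = 108
g[14] = max(1*108, 2*81, 3*54, …, 12*2, 13*1) = 162
g[15] = max(1*162, 2*108, 3*81, …, 13*2, 14*1) = 243
g[16] = max(1*243, 2*162, 3*108, …, 14*2, 15*1) = 324
g[17] = max(1*324, 2*243, 3*162, …, 15*2, 16*1) = 486
g[18] = max(1*486, 2*324, 3*243, …, 16*2, 17*1) = 729
g[19] = max(1*729, 2*486, 3*324, …, 17*2, 18*1) = 972
g[20] = max(1*972, 2*729, 3*486, …, 18*2, 19*1) = 1458
g[21] = max(1*1458, 2*972, 3*729, …, 19*2, 20*1) = 2187
g[22] = max(1*2187, 2*1458, 3*972, …, 20*2, 21*1) = 2916
One optimal split: 3 + 3 + 3 + 3 + 3 + 3 + 2 + 2; product 3*3*3*3*3*3*2*2 = 2916.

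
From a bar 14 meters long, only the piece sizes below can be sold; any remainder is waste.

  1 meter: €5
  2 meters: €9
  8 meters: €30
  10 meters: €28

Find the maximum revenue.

70

Build f[k] bottom-up: f[k] = max over allowed piece i of (p[i] + f[k−i]).
f[1] = 5
f[2] = 10  (first piece 1, then f[1]=5)
f[3] = 15  (first piece 1, then f[2]=10)
f[4] = 20  (first piece 1, then f[3]=15)
f[5] = 25  (first piece 1, then f[4]=20)
f[6] = 30  (first piece 1, then f[5]=25)
f[7] = 35  (first piece 1, then f[6]=30)
f[8] = 40  (first piece 1, then f[7]=35)
f[9] = 45  (first piece 1, then f[8]=40)
f[10] = 50  (first piece 1, then f[9]=45)
f[11] = 55  (first piece 1, then f[10]=50)
f[12] = 60  (first piece 1, then f[11]=55)
f[13] = 65  (first piece 1, then f[12]=60)
f[14] = 70  (first piece 1, then f[13]=65)
One optimal cutting: 1 + 1 + 1 + 1 + 1 + 1 + 1 + 1 + 1 + 1 + 1 + 1 + 1 + 1 → €70.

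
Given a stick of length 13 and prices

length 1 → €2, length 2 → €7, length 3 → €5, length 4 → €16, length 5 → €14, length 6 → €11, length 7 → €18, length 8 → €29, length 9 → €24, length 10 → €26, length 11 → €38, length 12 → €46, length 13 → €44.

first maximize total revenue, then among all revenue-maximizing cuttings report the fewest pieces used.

4

Consider every possible first cut. r[k] is the best of p[i]+r[k−i] over all sellable i≤k.
r[1] = 2
r[2] = max(2+2, 7+0) = 7
r[3] = max(2+7, 7+2, 5+0) = 9
r[4] = max(2+9, 7+7, 5+2, 16+0) = 16
r[5] = max(2+16, 7+9, 5+7, 16+2, 14+0) = 18
r[6] = max(2+18, 7+16, 5+9, 16+7, 14+2, 11+0) = 23
r[7] = max(2+23, 7+18, 5+16, …, 11+2, 18+0) = 25
r[8] = max(2+25, 7+23, 5+18, …, 18+2, 29+0) = 32
r[9] = max(2+32, 7+25, 5+23, …, 29+2, 24+0) = 34
r[10] = max(2+34, 7+32, 5+25, …, 24+2, 26+0) = 39
r[11] = max(2+39, 7+34, 5+32, …, 26+2, 38+0) = 41
r[12] = max(2+41, 7+39, 5+34, …, 38+2, 46+0) = 48
r[13] = max(2+48, 7+41, 5+39, …, 46+2, 44+0) = 50
Maximum revenue is €50.
Now minimize piece count subject to staying optimal: for each k, pieces[k] = 1 + min over i with p[i]+r[k−i]=r[k] of pieces[k−i].
pieces[10] = 3
pieces[11] = 4
pieces[12] = 3
pieces[13] = 4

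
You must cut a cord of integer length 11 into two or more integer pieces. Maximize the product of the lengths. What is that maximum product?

54

Define prod[k] = max over 1≤i<k of i · max(k−i, prod[k−i]); the inner max lets the remainder stay uncut if that's better.
prod[2] = 1·max(1,0) = 1·1 = 1
prod[3] = max(1·2, 2·1) = 2
prod[4] = max(1·3, 2·2, 3·1) = 4
prod[5] = max(1·4, 2·3, 3·2, 4·1) = 6
prod[6] = max(1·6, 2·4, 3·3, 4·2, 5·1) = 9
prod[7] = max(1·9, 2·6, 3·4, 4·3, 5·2, 6·1) = 12
prod[8] = max(1·12, 2·9, 3·6, …, 6·2, 7·1) = 18
prod[9] = max(1·18, 2·12, 3·9, …, 7·2, 8·1) = 27
prod[10] = max(1·27, 2·18, 3·12, …, 8·2, 9·1) = 36
prod[11] = max(1·36, 2·27, 3·18, …, 9·2, 10·1) = 54
One optimal split: 3 + 3 + 3 + 2; product 3·3·3·2 = 54.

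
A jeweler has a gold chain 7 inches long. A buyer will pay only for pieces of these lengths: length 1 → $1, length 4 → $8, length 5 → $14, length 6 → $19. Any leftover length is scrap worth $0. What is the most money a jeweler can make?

Build best[k] bottom-up: best[k] = max over allowed piece i of (p[i] + best[k−i]).
best[1] = 1
best[2] = 2  (first piece 1, then best[1]=1)
best[3] = 3  (first piece 1, then best[2]=2)
best[4] = 8
best[5] = 14
best[6] = 19
best[7] = 20  (first piece 1, then best[6]=19)
One optimal cutting: 6 + 1 → $20.

20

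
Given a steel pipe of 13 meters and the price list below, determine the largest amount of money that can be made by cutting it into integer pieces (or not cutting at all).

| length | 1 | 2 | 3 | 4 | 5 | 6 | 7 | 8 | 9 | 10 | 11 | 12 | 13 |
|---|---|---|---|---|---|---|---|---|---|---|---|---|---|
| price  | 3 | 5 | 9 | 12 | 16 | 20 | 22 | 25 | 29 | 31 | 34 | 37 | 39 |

43

Build best[k] bottom-up: best[k] = max over allowed piece i of (p[i] + best[k−i]).
best[1] = 3
best[2] = max(3+3, 5+0) = 6
best[3] = max(3+6, 5+3, 9+0) = 9
best[4] = max(3+9, 5+6, 9+3, 12+0) = 12
best[5] = max(3+12, 5+9, 9+6, 12+3, 16+0) = 16
best[6] = max(3+16, 5+12, 9+9, 12+6, 16+3, 20+0) = 20
best[7] = max(3+20, 5+16, 9+12, …, 20+3, 22+0) = 23
best[8] = max(3+23, 5+20, 9+16, …, 22+3, 25+0) = 26
best[9] = max(3+26, 5+23, 9+20, …, 25+3, 29+0) = 29
best[10] = max(3+29, 5+26, 9+23, …, 29+3, 31+0) = 32
best[11] = max(3+32, 5+29, 9+26, …, 31+3, 34+0) = 36
best[12] = max(3+36, 5+32, 9+29, …, 34+3, 37+0) = 40
best[13] = max(3+40, 5+36, 9+32, …, 37+3, 39+0) = 43
One optimal cutting: 6 + 6 + 1 → $20 + $20 + $3 = $43.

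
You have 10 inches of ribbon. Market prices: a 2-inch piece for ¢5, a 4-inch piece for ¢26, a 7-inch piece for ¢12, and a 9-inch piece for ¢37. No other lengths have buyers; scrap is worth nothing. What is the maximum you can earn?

Let r[k] be the best obtainable value from length k. For each k, try every first piece i and keep the best of price[i] + r[k−i].
r[1] = 0
r[2] = 5
r[3] = 5
r[4] = 26
r[5] = 26
r[6] = 31  (first piece 2, then r[4]=26)
r[7] = 31
r[8] = 52  (first piece 4, then r[4]=26)
r[9] = 52
r[10] = 57  (first piece 2, then r[8]=52)
One optimal cutting: 4 + 4 + 2 → ¢57.

57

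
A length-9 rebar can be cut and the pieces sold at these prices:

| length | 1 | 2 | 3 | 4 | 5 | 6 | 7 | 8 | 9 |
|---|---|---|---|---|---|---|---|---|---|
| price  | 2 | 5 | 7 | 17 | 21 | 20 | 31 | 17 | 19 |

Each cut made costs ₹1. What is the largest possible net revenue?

37

Build r[k] bottom-up: r[k] = max over allowed piece i of (p[i] + r[k−i]) − 1 per cut.
r[1] = 2
r[2] = max(2+2-1, 5+0) = 5
r[3] = max(2+5-1, 5+2-1, 7+0) = 7
r[4] = max(2+7-1, 5+5-1, 7+2-1, 17+0) = 17
r[5] = max(2+17-1, 5+7-1, 7+5-1, 17+2-1, 21+0) = 21
r[6] = max(2+21-1, 5+17-1, 7+7-1, 17+5-1, 21+2-1, 20+0) = 22
r[7] = max(2+22-1, 5+21-1, 7+17-1, …, 20+2-1, 31+0) = 31
r[8] = max(2+31-1, 5+22-1, 7+21-1, …, 31+2-1, 17+0) = 33
r[9] = max(2+33-1, 5+31-1, 7+22-1, …, 17+2-1, 19+0) = 37
One optimal plan: pieces 5 + 4 (1 cut) → ₹38 − ₹1 = ₹37.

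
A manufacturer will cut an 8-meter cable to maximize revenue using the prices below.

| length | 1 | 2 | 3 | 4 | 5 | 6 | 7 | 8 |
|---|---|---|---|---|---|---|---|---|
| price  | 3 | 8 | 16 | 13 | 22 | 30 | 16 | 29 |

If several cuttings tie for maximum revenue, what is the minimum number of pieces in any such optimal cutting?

3

Let r[k] be the best obtainable value from length k. For each k, try every first piece i and keep the best of price[i] + r[k−i].
r[1] = 3
r[2] = max(3+3, 8+0) = 8
r[3] = max(3+8, 8+3, 16+0) = 16
r[4] = max(3+16, 8+8, 16+3, 13+0) = 19
r[5] = max(3+19, 8+16, 16+8, 13+3, 22+0) = 24
r[6] = max(3+24, 8+19, 16+16, 13+8, 22+3, 30+0) = 32
r[7] = max(3+32, 8+24, 16+19, …, 30+3, 16+0) = 35
r[8] = max(3+35, 8+32, 16+24, …, 16+3, 29+0) = 40
Maximum revenue is 40.
Now minimize piece count subject to staying optimal: for each k, pieces[k] = 1 + min over i with p[i]+r[k−i]=r[k] of pieces[k−i].
pieces[5] = 2
pieces[6] = 2
pieces[7] = 3
pieces[8] = 3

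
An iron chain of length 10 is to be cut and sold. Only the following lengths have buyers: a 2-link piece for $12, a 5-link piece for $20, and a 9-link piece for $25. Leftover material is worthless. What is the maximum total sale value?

Build r[k] bottom-up: r[k] = max over allowed piece i of (p[i] + r[k−i]).
r[1] = 0
r[2] = 12
r[3] = 12
r[4] = 24  (first piece 2, then r[2]=12)
r[5] = 24
r[6] = 36  (first piece 2, then r[4]=24)
r[7] = 36
r[8] = 48  (first piece 2, then r[6]=36)
r[9] = 48
r[10] = 60  (first piece 2, then r[8]=48)
One optimal cutting: 2 + 2 + 2 + 2 + 2 → $60.

60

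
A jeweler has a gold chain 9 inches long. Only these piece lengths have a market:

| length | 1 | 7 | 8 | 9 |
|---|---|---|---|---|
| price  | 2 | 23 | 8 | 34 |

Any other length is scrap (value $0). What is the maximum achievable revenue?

Let best[k] be the best obtainable value from length k. For each k, try every first piece i and keep the best of price[i] + best[k−i].
best[1] = 2
best[2] = 4  (first piece 1, then best[1]=2)
best[3] = 6  (first piece 1, then best[2]=4)
best[4] = 8  (first piece 1, then best[3]=6)
best[5] = 10  (first piece 1, then best[4]=8)
best[6] = 12  (first piece 1, then best[5]=10)
best[7] = max(2+12, 23+0) = 23
best[8] = max(2+23, 23+2, 8+0) = 25
best[9] = max(2+25, 23+4, 8+2, 34+0) = 34
One optimal cutting: 9 → $34.

34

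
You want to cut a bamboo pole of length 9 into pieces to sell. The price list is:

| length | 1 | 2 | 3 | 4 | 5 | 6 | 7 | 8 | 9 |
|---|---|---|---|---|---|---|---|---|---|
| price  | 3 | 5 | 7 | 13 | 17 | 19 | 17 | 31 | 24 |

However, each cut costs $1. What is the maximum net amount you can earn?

33

Let net[k] be the best obtainable value from length k. For each k, try every first piece i and keep the best of price[i] + net[k−i] minus the 1 cut fee when i<k.
net[1] = 3
net[2] = 5  (first piece 1, then net[1]=3)
net[3] = 7  (first piece 1, then net[2]=5)
net[4] = 13
net[5] = 17
net[6] = 19  (first piece 1, then net[5]=17)
net[7] = 21  (first piece 1, then net[6]=19)
net[8] = 31
net[9] = 33  (first piece 1, then net[8]=31)
One optimal plan: pieces 8 + 1 (1 cut) → $34 − $1 = $33.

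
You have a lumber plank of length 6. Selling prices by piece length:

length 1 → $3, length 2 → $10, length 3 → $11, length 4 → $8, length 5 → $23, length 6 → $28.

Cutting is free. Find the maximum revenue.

30

Build v[k] bottom-up: v[k] = max over allowed piece i of (p[i] + v[k−i]).
v[1] = 3
v[2] = 10
v[3] = 13  (first piece 1, then v[2]=10)
v[4] = 20  (first piece 2, then v[2]=10)
v[5] = 23  (first piece 1, then v[4]=20)
v[6] = 30  (first piece 2, then v[4]=20)
One optimal cutting: 2 + 2 + 2 → $10 + $10 + $10 = $30.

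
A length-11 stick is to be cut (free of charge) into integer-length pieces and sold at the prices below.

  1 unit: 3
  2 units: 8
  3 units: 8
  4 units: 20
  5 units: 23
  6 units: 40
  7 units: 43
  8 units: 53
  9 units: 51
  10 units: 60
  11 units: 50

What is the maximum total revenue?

Let r[k] be the best obtainable value from length k. For each k, try every first piece i and keep the best of price[i] + r[k−i].
r[1] = 3
r[2] = max(3+3, 8+0) = 8
r[3] = max(3+8, 8+3, 8+0) = 11
r[4] = max(3+11, 8+8, 8+3, 20+0) = 20
r[5] = max(3+20, 8+11, 8+8, 20+3, 23+0) = 23
r[6] = max(3+23, 8+20, 8+11, 20+8, 23+3, 40+0) = 40
r[7] = max(3+40, 8+23, 8+20, …, 40+3, 43+0) = 43
r[8] = max(3+43, 8+40, 8+23, …, 43+3, 53+0) = 53
r[9] = max(3+53, 8+43, 8+40, …, 53+3, 51+0) = 56
r[10] = max(3+56, 8+53, 8+43, …, 51+3, 60+0) = 61
r[11] = max(3+61, 8+56, 8+53, …, 60+3, 50+0) = 64
One optimal cutting: 8 + 2 + 1 → 53 + 8 + 3 = 64.

64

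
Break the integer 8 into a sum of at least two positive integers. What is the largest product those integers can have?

Let f[k] be the best product for length k (with at least one cut). For each first piece i, the rest contributes max(k−i, f[k−i]).
f[2] = 1×max(1,0) = 1×1 = 1
f[3] = max(1×2, 2×1) = 2
f[4] = max(1×3, 2×2, 3×1) = 4
f[5] = max(1×4, 2×3, 3×2, 4×1) = 6
f[6] = max(1×6, 2×4, 3×3, 4×2, 5×1) = 9
f[7] = max(1×9, 2×6, 3×4, 4×3, 5×2, 6×1) = 12
f[8] = max(1×12, 2×9, 3×6, …, 6×2, 7×1) = 18
One optimal split: 3 + 3 + 2; product 3×3×2 = 18.

18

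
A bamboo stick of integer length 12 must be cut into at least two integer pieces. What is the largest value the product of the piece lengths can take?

81

Define prod[k] = max over 1≤i<k of i · max(k−i, prod[k−i]); the inner max lets the remainder stay uncut if that's better.
prod[2] = 1·max(1,0) = 1·1 = 1
prod[3] = 1·max(2,1) = 1·2 = 2
prod[4] = 2·max(2,1) = 2·2 = 4
prod[5] = 2·max(3,2) = 2·3 = 6
prod[6] = 3·max(3,2) = 3·3 = 9
prod[7] = 2·max(5,6) = 2·6 = 12
prod[8] = 2·max(6,9) = 2·9 = 18
prod[9] = 3·max(6,9) = 3·9 = 27
prod[10] = 2·max(8,18) = 2·18 = 36
prod[11] = 2·max(9,27) = 2·27 = 54
prod[12] = 3·max(9,27) = 3·27 = 81
One optimal split: 3 + 3 + 3 + 3; product 3·3·3·3 = 81.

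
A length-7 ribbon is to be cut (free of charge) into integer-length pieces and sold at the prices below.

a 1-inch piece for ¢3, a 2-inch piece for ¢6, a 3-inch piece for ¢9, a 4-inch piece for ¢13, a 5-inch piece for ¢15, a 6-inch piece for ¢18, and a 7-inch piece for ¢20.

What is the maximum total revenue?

22

Build best[k] bottom-up: best[k] = max over allowed piece i of (p[i] + best[k−i]).
best[1] = 3
best[2] = 6  (first piece 1, then best[1]=3)
best[3] = 9  (first piece 1, then best[2]=6)
best[4] = 13
best[5] = 16  (first piece 1, then best[4]=13)
best[6] = 19  (first piece 1, then best[5]=16)
best[7] = 22  (first piece 1, then best[6]=19)
One optimal cutting: 4 + 1 + 1 + 1 → ¢13 + ¢3 + ¢3 + ¢3 = ¢22.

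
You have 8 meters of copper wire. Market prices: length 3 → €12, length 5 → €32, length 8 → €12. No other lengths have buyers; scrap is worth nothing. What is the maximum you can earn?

Let best[k] be the best obtainable value from length k. For each k, try every first piece i and keep the best of price[i] + best[k−i].
best[1] = 0
best[2] = 0
best[3] = 12
best[4] = 12
best[5] = 32
best[6] = 32
best[7] = 32
best[8] = 44  (first piece 3, then best[5]=32)
One optimal cutting: 5 + 3 → €44.

44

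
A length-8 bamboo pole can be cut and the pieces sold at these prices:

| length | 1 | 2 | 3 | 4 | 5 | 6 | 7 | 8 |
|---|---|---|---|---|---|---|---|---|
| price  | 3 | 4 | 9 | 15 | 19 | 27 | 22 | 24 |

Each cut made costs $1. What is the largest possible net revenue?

31

Let net[k] be the best obtainable value from length k. For each k, try every first piece i and keep the best of price[i] + net[k−i] minus the 1 cut fee when i<k.
net[1] = 3
net[2] = max(3+3-1, 4+0) = 5
net[3] = max(3+5-1, 4+3-1, 9+0) = 9
net[4] = max(3+9-1, 4+5-1, 9+3-1, 15+0) = 15
net[5] = max(3+15-1, 4+9-1, 9+5-1, 15+3-1, 19+0) = 19
net[6] = max(3+19-1, 4+15-1, 9+9-1, 15+5-1, 19+3-1, 27+0) = 27
net[7] = max(3+27-1, 4+19-1, 9+15-1, …, 27+3-1, 22+0) = 29
net[8] = max(3+29-1, 4+27-1, 9+19-1, …, 22+3-1, 24+0) = 31
One optimal plan: pieces 6 + 1 + 1 (2 cuts) → $33 − $2 = $31.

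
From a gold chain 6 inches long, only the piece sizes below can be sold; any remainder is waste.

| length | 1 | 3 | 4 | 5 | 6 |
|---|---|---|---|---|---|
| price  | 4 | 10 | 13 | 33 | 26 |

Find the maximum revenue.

Let r[k] be the best obtainable value from length k. For each k, try every first piece i and keep the best of price[i] + r[k−i].
r[1] = 4
r[2] = 8  (first piece 1, then r[1]=4)
r[3] = 12  (first piece 1, then r[2]=8)
r[4] = 16  (first piece 1, then r[3]=12)
r[5] = 33
r[6] = 37  (first piece 1, then r[5]=33)
One optimal cutting: 5 + 1 → $37.

37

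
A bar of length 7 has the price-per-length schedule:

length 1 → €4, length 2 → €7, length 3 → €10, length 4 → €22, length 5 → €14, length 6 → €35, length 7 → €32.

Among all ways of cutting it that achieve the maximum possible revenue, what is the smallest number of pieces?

Let r[k] be the best obtainable value from length k. For each k, try every first piece i and keep the best of price[i] + r[k−i].
r[1] = 4
r[2] = max(4+4, 7+0) = 8
r[3] = max(4+8, 7+4, 10+0) = 12
r[4] = max(4+12, 7+8, 10+4, 22+0) = 22
r[5] = max(4+22, 7+12, 10+8, 22+4, 14+0) = 26
r[6] = max(4+26, 7+22, 10+12, 22+8, 14+4, 35+0) = 35
r[7] = max(4+35, 7+26, 10+22, …, 35+4, 32+0) = 39
Maximum revenue is €39.
Now minimize piece count subject to staying optimal: for each k, pieces[k] = 1 + min over i with p[i]+r[k−i]=r[k] of pieces[k−i].
pieces[4] = 1
pieces[5] = 2
pieces[6] = 1
pieces[7] = 2

2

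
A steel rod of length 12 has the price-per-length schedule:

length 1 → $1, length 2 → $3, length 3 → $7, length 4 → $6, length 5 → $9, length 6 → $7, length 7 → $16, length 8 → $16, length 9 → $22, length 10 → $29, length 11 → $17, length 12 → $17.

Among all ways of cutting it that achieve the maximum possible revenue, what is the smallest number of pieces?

2

Build r[k] bottom-up: r[k] = max over allowed piece i of (p[i] + r[k−i]).
r[1] = 1
r[2] = 3
r[3] = 7
r[4] = 8  (first piece 1, then r[3]=7)
r[5] = 10  (first piece 2, then r[3]=7)
r[6] = 14  (first piece 3, then r[3]=7)
r[7] = 16
r[8] = 17  (first piece 1, then r[7]=16)
r[9] = 22
r[10] = 29
r[11] = 30  (first piece 1, then r[10]=29)
r[12] = 32  (first piece 2, then r[10]=29)
Maximum revenue is $32.
Now minimize piece count subject to staying optimal: for each k, pieces[k] = 1 + min over i with p[i]+r[k−i]=r[k] of pieces[k−i].
pieces[9] = 1
pieces[10] = 1
pieces[11] = 2
pieces[12] = 2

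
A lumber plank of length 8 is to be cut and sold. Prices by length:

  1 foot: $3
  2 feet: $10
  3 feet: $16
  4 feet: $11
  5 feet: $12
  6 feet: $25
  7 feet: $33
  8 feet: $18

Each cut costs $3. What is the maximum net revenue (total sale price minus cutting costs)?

36

Let net[k] be the best obtainable value from length k. For each k, try every first piece i and keep the best of price[i] + net[k−i] minus the 3 cut fee when i<k.
net[1] = 3
net[2] = max(3+3-3, 10+0) = 10
net[3] = max(3+10-3, 10+3-3, 16+0) = 16
net[4] = max(3+16-3, 10+10-3, 16+3-3, 11+0) = 17
net[5] = max(3+17-3, 10+16-3, 16+10-3, 11+3-3, 12+0) = 23
net[6] = max(3+23-3, 10+17-3, 16+16-3, 11+10-3, 12+3-3, 25+0) = 29
net[7] = max(3+29-3, 10+23-3, 16+17-3, …, 25+3-3, 33+0) = 33
net[8] = max(3+33-3, 10+29-3, 16+23-3, …, 33+3-3, 18+0) = 36
One optimal plan: pieces 3 + 3 + 2 (2 cuts) → $42 − $6 = $36.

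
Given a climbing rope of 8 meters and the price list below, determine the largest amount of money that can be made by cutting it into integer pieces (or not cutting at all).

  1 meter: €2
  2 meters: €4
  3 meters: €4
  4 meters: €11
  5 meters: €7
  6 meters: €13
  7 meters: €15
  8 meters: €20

22

Build best[k] bottom-up: best[k] = max over allowed piece i of (p[i] + best[k−i]).
best[1] = 2
best[2] = max(2+2, 4+0) = 4
best[3] = max(2+4, 4+2, 4+0) = 6
best[4] = max(2+6, 4+4, 4+2, 11+0) = 11
best[5] = max(2+11, 4+6, 4+4, 11+2, 7+0) = 13
best[6] = max(2+13, 4+11, 4+6, 11+4, 7+2, 13+0) = 15
best[7] = max(2+15, 4+13, 4+11, …, 13+2, 15+0) = 17
best[8] = max(2+17, 4+15, 4+13, …, 15+2, 20+0) = 22
One optimal cutting: 4 + 4 → €11 + €11 = €22.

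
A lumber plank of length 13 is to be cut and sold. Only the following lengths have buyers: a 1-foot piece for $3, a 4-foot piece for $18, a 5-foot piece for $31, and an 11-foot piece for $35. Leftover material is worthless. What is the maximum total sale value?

Consider every possible first cut. f[k] is the best of p[i]+f[k−i] over all sellable i≤k.
f[1] = 3
f[2] = 6  (first piece 1, then f[1]=3)
f[3] = 9  (first piece 1, then f[2]=6)
f[4] = 18
f[5] = 31
f[6] = 34  (first piece 1, then f[5]=31)
f[7] = 37  (first piece 1, then f[6]=34)
f[8] = 40  (first piece 1, then f[7]=37)
f[9] = 49  (first piece 4, then f[5]=31)
f[10] = 62  (first piece 5, then f[5]=31)
f[11] = 65  (first piece 1, then f[10]=62)
f[12] = 68  (first piece 1, then f[11]=65)
f[13] = 71  (first piece 1, then f[12]=68)
One optimal cutting: 5 + 5 + 1 + 1 + 1 → $71.

71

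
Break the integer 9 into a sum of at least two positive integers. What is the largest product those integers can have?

27

Define prod[k] = max over 1≤i<k of i · max(k−i, prod[k−i]); the inner max lets the remainder stay uncut if that's better.
prod[2] = 1*max(1,0) = 1*1 = 1
prod[3] = 1*max(2,1) = 1*2 = 2
prod[4] = 2*max(2,1) = 2*2 = 4
prod[5] = 2*max(3,2) = 2*3 = 6
prod[6] = 3*max(3,2) = 3*3 = 9
prod[7] = 2*max(5,6) = 2*6 = 12
prod[8] = 2*max(6,9) = 2*9 = 18
prod[9] = 3*max(6,9) = 3*9 = 27
One optimal split: 3 + 3 + 3; product 3*3*3 = 27.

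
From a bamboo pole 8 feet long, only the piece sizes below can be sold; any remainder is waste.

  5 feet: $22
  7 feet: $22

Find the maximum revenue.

Consider every possible first cut. f[k] is the best of p[i]+f[k−i] over all sellable i≤k.
f[1] = 0
f[2] = 0
f[3] = 0
f[4] = 0
f[5] = 22
f[6] = 22
f[7] = max(22+0, 22+0) = 22
f[8] = max(22+0, 22+0) = 22
One optimal cutting: pieces 5 with 3 feet of scrap → $22.

22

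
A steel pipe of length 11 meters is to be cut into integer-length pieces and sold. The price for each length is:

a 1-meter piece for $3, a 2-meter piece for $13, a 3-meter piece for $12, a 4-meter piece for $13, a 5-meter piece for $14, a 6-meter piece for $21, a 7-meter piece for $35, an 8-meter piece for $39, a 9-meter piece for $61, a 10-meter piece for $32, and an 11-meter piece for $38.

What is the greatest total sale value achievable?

74

Let best[k] be the best obtainable value from length k. For each k, try every first piece i and keep the best of price[i] + best[k−i].
best[1] = 3
best[2] = max(3+3, 13+0) = 13
best[3] = max(3+13, 13+3, 12+0) = 16
best[4] = max(3+16, 13+13, 12+3, 13+0) = 26
best[5] = max(3+26, 13+16, 12+13, 13+3, 14+0) = 29
best[6] = max(3+29, 13+26, 12+16, 13+13, 14+3, 21+0) = 39
best[7] = max(3+39, 13+29, 12+26, …, 21+3, 35+0) = 42
best[8] = max(3+42, 13+39, 12+29, …, 35+3, 39+0) = 52
best[9] = max(3+52, 13+42, 12+39, …, 39+3, 61+0) = 61
best[10] = max(3+61, 13+52, 12+42, …, 61+3, 32+0) = 65
best[11] = max(3+65, 13+61, 12+52, …, 32+3, 38+0) = 74
One optimal cutting: 9 + 2 → $61 + $13 = $74.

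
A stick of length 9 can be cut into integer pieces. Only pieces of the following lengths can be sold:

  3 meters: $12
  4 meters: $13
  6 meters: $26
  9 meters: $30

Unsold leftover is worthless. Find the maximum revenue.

Consider every possible first cut. best[k] is the best of p[i]+best[k−i] over all sellable i≤k.
best[1] = 0
best[2] = 0
best[3] = 12
best[4] = 13
best[5] = 13
best[6] = 26
best[7] = 26
best[8] = 26
best[9] = 38  (first piece 3, then best[6]=26)
One optimal cutting: 6 + 3 → $38.

38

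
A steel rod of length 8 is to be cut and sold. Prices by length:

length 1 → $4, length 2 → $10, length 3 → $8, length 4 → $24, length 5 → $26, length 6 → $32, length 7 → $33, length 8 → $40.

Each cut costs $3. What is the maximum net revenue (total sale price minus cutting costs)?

Consider every possible first cut. v[k] is the best of p[i]+v[k−i] over all sellable i≤k, charging 3 whenever i<k.
v[1] = 4
v[2] = 10
v[3] = 11  (first piece 1, then v[2]=10)
v[4] = 24
v[5] = 26
v[6] = 32
v[7] = 33  (first piece 1, then v[6]=32)
v[8] = 45  (first piece 4, then v[4]=24)
One optimal plan: pieces 4 + 4 (1 cut) → $48 − $3 = $45.

45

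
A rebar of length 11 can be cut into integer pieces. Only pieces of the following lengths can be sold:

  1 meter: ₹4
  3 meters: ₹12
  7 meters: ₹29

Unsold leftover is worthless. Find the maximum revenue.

45

Consider every possible first cut. best[k] is the best of p[i]+best[k−i] over all sellable i≤k.
best[1] = 4
best[2] = 8  (first piece 1, then best[1]=4)
best[3] = 12  (first piece 1, then best[2]=8)
best[4] = 16  (first piece 1, then best[3]=12)
best[5] = 20  (first piece 1, then best[4]=16)
best[6] = 24  (first piece 1, then best[5]=20)
best[7] = 29
best[8] = 33  (first piece 1, then best[7]=29)
best[9] = 37  (first piece 1, then best[8]=33)
best[10] = 41  (first piece 1, then best[9]=37)
best[11] = 45  (first piece 1, then best[10]=41)
One optimal cutting: 7 + 1 + 1 + 1 + 1 → ₹45.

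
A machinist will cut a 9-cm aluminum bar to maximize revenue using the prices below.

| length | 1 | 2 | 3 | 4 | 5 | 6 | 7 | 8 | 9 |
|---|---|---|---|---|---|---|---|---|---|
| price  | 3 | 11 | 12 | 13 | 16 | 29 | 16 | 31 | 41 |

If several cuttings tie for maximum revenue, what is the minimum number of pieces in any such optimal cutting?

Let r[k] be the best obtainable value from length k. For each k, try every first piece i and keep the best of price[i] + r[k−i].
r[1] = 3
r[2] = max(3+3, 11+0) = 11
r[3] = max(3+11, 11+3, 12+0) = 14
r[4] = max(3+14, 11+11, 12+3, 13+0) = 22
r[5] = max(3+22, 11+14, 12+11, 13+3, 16+0) = 25
r[6] = max(3+25, 11+22, 12+14, 13+11, 16+3, 29+0) = 33
r[7] = max(3+33, 11+25, 12+22, …, 29+3, 16+0) = 36
r[8] = max(3+36, 11+33, 12+25, …, 16+3, 31+0) = 44
r[9] = max(3+44, 11+36, 12+33, …, 31+3, 41+0) = 47
Maximum revenue is $47.
Now minimize piece count subject to staying optimal: for each k, pieces[k] = 1 + min over i with p[i]+r[k−i]=r[k] of pieces[k−i].
pieces[6] = 3
pieces[7] = 4
pieces[8] = 4
pieces[9] = 5

5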